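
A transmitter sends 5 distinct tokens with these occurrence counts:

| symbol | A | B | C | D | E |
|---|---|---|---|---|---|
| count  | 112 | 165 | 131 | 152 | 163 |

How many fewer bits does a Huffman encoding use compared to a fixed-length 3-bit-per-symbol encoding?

480

Fixed-length: 3 bits × 723 symbols = 2169 bits.
Huffman merges:
combine A(112), C(131) → 243
combine D(152), E(163) → 315
combine B(165), 243 → 408
combine 315, 408 → 723
Huffman total = 243 + 315 + 408 + 723 = 1689 bits.
Saving = 2169 − 1689 = 480 bits.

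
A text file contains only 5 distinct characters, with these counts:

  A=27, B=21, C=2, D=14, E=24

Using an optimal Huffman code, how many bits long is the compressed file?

192

Greedily combine the two least-frequent nodes:
combine C(2), D(14) → 16
combine 16, B(21) → 37
combine E(24), A(27) → 51
combine 37, 51 → 88
The encoded length is the sum of every internal node's weight: 16 + 37 + 51 + 88 = 192 bits.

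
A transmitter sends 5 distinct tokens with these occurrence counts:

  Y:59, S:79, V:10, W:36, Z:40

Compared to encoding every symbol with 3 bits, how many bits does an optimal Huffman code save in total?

Fixed-length: 3 bits × 224 symbols = 672 bits.
Huffman merges:
V(10) + W(36) → 46
Z(40) + 46 → 86
Y(59) + S(79) → 138
86 + 138 → 224
Huffman total = 46 + 86 + 138 + 224 = 494 bits.
Saving = 672 − 494 = 178 bits.

178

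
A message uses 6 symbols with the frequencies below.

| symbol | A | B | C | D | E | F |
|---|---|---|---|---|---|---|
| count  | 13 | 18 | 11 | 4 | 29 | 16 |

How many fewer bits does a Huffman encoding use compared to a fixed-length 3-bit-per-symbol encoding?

Fixed-length: 3 bits × 91 symbols = 273 bits.
Huffman merges:
D(4) + C(11) → 15
A(13) + 15 → 28
F(16) + B(18) → 34
28 + E(29) → 57
34 + 57 → 91
Huffman total = 15 + 28 + 34 + 57 + 91 = 225 bits.
Saving = 273 − 225 = 48 bits.

48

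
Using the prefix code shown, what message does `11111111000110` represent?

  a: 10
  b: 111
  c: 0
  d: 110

bbdccd

Read left to right; each codeword is recognised as soon as it completes (prefix code):
  111→b | 111→b | 110→d | 0→c | 0→c | 110→d
Decoded message: bbdccd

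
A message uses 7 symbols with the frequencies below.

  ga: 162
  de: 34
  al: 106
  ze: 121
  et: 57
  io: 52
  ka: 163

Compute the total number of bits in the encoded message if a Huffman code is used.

Merge the two smallest weights repeatedly:
de(34) + io(52) → 86
et(57) + 86 → 143
al(106) + ze(121) → 227
143 + ga(162) → 305
ka(163) + 227 → 390
305 + 390 → 695
The encoded length is the sum of every internal node's weight: 86 + 143 + 227 + 305 + 390 + 695 = 1846 bits.

1846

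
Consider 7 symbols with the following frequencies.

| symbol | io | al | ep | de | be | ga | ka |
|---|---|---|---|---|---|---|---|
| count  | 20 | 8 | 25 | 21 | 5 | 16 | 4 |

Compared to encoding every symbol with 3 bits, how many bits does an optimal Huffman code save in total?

Fixed-length: 3 bits × 99 symbols = 297 bits.
Huffman merges:
ka(4) + be(5) → 9
al(8) + 9 → 17
ga(16) + 17 → 33
io(20) + de(21) → 41
ep(25) + 33 → 58
41 + 58 → 99
Huffman total = 9 + 17 + 33 + 41 + 58 + 99 = 257 bits.
Saving = 297 − 257 = 40 bits.

40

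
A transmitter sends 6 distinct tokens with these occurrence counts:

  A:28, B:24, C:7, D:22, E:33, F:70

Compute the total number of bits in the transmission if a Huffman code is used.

441

Merge the two smallest weights repeatedly:
C(7) + D(22) → 29
B(24) + A(28) → 52
29 + E(33) → 62
52 + 62 → 114
F(70) + 114 → 184
Total encoded bits = sum of merged weights = 29 + 52 + 62 + 114 + 184 = 441.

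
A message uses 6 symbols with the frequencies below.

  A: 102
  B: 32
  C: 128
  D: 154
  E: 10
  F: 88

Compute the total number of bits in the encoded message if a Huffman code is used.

Merge the two smallest weights repeatedly:
E(10) + B(32) → 42
42 + F(88) → 130
A(102) + C(128) → 230
130 + D(154) → 284
230 + 284 → 514
Total encoded bits = sum of merged weights = 42 + 130 + 230 + 284 + 514 = 1200.

1200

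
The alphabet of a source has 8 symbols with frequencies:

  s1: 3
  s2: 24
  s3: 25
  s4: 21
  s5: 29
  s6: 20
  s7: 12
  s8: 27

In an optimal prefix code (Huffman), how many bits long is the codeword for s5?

2

Repeatedly merge the two smallest:
s1(3) + s7(12) → 15
15 + s6(20) → 35
s4(21) + s2(24) → 45
s3(25) + s8(27) → 52
s5(29) + 35 → 64
45 + 52 → 97
64 + 97 → 161
s5 sits 2 levels below the root, so its codeword is 2 bits.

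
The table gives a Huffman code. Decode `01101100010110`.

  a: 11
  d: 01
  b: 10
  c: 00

Read left to right; each codeword is recognised as soon as it completes (prefix code):
  01→d | 10→b | 11→a | 00→c | 01→d | 01→d | 10→b
Decoded message: dbacddb

dbacddb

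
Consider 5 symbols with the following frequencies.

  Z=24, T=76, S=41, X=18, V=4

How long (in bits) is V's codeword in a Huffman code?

Build the tree from the bottom:
V(4) + X(18) → 22
22 + Z(24) → 46
S(41) + 46 → 87
T(76) + 87 → 163
V's leaf is at depth 4, giving a 4-bit codeword.

4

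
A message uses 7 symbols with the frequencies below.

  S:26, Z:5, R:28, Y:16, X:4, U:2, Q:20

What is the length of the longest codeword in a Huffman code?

5

Merge the two lowest-weight nodes at each step:
merge U(2) and X(4): 6
merge Z(5) and 6: 11
merge 11 and Y(16): 27
merge Q(20) and S(26): 46
merge 27 and R(28): 55
merge 46 and 55: 101
Maximum depth reached is 5.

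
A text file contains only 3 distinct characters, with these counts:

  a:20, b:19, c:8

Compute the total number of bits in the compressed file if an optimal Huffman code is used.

Greedily combine the two least-frequent nodes:
c(8) + b(19) → 27
a(20) + 27 → 47
The encoded length is the sum of every internal node's weight: 27 + 47 = 74 bits.

74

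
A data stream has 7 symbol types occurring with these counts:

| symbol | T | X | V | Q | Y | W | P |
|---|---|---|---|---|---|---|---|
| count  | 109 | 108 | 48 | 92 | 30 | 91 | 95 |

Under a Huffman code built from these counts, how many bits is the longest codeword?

4

Merge the two lowest-weight nodes at each step:
merge Y(30) and V(48): 78
merge 78 and W(91): 169
merge Q(92) and P(95): 187
merge X(108) and T(109): 217
merge 169 and 187: 356
merge 217 and 356: 573
Maximum depth reached is 4.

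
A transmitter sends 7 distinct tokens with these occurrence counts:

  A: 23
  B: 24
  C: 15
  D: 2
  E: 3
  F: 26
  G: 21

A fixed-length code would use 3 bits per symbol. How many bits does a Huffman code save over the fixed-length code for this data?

Fixed-length: 3 bits × 114 symbols = 342 bits.
Huffman merges:
D(2) + E(3) → 5
5 + C(15) → 20
20 + G(21) → 41
A(23) + B(24) → 47
F(26) + 41 → 67
47 + 67 → 114
Huffman total = 5 + 20 + 41 + 47 + 67 + 114 = 294 bits.
Saving = 342 − 294 = 48 bits.

48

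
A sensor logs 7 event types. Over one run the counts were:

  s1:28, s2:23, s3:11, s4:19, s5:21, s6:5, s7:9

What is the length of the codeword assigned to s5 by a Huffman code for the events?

Huffman merges, smallest pair first:
combine s6(5), s7(9) → 14
combine s3(11), 14 → 25
combine s4(19), s5(21) → 40
combine s2(23), 25 → 48
combine s1(28), 40 → 68
combine 48, 68 → 116
s5 sits 3 levels below the root, so its codeword is 3 bits.

3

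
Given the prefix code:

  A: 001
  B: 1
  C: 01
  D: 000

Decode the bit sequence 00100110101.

Read left to right; each codeword is recognised as soon as it completes (prefix code):
  001→A | 001→A | 1→B | 01→C | 01→C
Decoded message: AABCC

AABCC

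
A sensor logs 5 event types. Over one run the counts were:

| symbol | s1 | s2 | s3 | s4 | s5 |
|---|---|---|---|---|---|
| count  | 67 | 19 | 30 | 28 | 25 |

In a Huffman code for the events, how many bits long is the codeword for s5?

3

Build the tree from the bottom:
combine s2(19), s5(25) → 44
combine s4(28), s3(30) → 58
combine 44, 58 → 102
combine s1(67), 102 → 169
s5's leaf is at depth 3, giving a 3-bit codeword.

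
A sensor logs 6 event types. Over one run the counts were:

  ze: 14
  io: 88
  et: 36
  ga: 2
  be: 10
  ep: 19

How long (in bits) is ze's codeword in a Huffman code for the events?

4

Huffman merges, smallest pair first:
merge ga(2) and be(10): 12
merge 12 and ze(14): 26
merge ep(19) and 26: 45
merge et(36) and 45: 81
merge 81 and io(88): 169
The subtree containing ze is merged 4 times, so code length = 4.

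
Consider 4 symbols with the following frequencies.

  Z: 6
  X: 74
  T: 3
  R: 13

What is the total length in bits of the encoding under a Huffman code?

Merge the two smallest weights repeatedly:
T(3) + Z(6) → 9
9 + R(13) → 22
22 + X(74) → 96
Total encoded bits = sum of merged weights = 9 + 22 + 96 = 127.

127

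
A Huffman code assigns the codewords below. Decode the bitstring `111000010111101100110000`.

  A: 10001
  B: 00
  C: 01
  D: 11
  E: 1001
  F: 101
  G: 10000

Read left to right; each codeword is recognised as soon as it completes (prefix code):
  11→D | 10000→G | 101→F | 11→D | 101→F | 1001→E | 10000→G
Decoded message: DGFDFEG

DGFDFEG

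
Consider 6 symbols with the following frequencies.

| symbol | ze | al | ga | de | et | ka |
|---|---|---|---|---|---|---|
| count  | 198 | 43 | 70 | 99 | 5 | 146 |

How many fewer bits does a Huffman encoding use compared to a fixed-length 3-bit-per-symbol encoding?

395

Fixed-length: 3 bits × 561 symbols = 1683 bits.
Huffman merges:
merge et(5) and al(43): 48
merge 48 and ga(70): 118
merge de(99) and 118: 217
merge ka(146) and ze(198): 344
merge 217 and 344: 561
Huffman total = 48 + 118 + 217 + 344 + 561 = 1288 bits.
Saving = 1683 − 1288 = 395 bits.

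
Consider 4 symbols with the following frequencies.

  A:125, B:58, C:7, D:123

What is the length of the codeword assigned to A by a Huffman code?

1

Repeatedly merge the two smallest:
combine C(7), B(58) → 65
combine 65, D(123) → 188
combine A(125), 188 → 313
A sits one level below the root: a 1-bit codeword.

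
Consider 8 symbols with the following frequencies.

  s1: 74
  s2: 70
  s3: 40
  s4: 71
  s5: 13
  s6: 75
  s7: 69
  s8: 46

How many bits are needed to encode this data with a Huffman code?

1352

Greedily combine the two least-frequent nodes:
combine s5(13), s3(40) → 53
combine s8(46), 53 → 99
combine s7(69), s2(70) → 139
combine s4(71), s1(74) → 145
combine s6(75), 99 → 174
combine 139, 145 → 284
combine 174, 284 → 458
Total encoded bits = sum of merged weights = 53 + 99 + 139 + 145 + 174 + 284 + 458 = 1352.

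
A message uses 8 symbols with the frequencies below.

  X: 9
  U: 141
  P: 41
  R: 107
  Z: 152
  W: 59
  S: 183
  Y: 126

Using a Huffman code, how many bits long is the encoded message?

2278

Merge the two smallest weights repeatedly:
merge X(9) and P(41): 50
merge 50 and W(59): 109
merge R(107) and 109: 216
merge Y(126) and U(141): 267
merge Z(152) and S(183): 335
merge 216 and 267: 483
merge 335 and 483: 818
Each symbol's bit-cost is frequency × depth; summing gives 2278 bits (equivalently 50 + 109 + 216 + 267 + 335 + 483 + 818).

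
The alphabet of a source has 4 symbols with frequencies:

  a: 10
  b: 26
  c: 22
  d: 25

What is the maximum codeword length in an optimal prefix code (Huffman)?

Merge the two lowest-weight nodes at each step:
combine a(10), c(22) → 32
combine d(25), b(26) → 51
combine 32, 51 → 83
The rarest symbols sit at the bottom; the longest codeword is 2 bits.

2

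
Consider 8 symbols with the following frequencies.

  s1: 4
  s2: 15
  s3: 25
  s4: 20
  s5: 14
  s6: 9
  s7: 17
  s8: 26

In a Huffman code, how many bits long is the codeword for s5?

3

Huffman merges, smallest pair first:
merge s1(4) and s6(9): 13
merge 13 and s5(14): 27
merge s2(15) and s7(17): 32
merge s4(20) and s3(25): 45
merge s8(26) and 27: 53
merge 32 and 45: 77
merge 53 and 77: 130
The subtree containing s5 is merged 3 times, so code length = 3.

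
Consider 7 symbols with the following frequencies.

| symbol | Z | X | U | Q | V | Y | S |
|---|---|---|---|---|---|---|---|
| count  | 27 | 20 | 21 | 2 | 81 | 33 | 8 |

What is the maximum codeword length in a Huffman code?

Merge the two lowest-weight nodes at each step:
Q(2) + S(8) → 10
10 + X(20) → 30
U(21) + Z(27) → 48
30 + Y(33) → 63
48 + 63 → 111
V(81) + 111 → 192
The first pair merged (Q, S) ends up deepest, at depth 5.

5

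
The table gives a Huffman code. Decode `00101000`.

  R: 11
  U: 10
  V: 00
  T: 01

VUUV

Read left to right; each codeword is recognised as soon as it completes (prefix code):
  00→V | 10→U | 10→U | 00→V
Decoded message: VUUV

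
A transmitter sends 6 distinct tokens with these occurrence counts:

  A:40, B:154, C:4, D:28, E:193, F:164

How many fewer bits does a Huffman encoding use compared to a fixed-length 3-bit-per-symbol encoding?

479

Fixed-length: 3 bits × 583 symbols = 1749 bits.
Huffman merges:
merge C(4) and D(28): 32
merge 32 and A(40): 72
merge 72 and B(154): 226
merge F(164) and E(193): 357
merge 226 and 357: 583
Huffman total = 32 + 72 + 226 + 357 + 583 = 1270 bits.
Saving = 1749 − 1270 = 479 bits.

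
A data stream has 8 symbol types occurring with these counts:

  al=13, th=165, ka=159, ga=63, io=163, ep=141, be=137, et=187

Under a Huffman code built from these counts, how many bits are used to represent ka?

3

Build the tree from the bottom:
al(13) + ga(63) → 76
76 + be(137) → 213
ep(141) + ka(159) → 300
io(163) + th(165) → 328
et(187) + 213 → 400
300 + 328 → 628
400 + 628 → 1028
The subtree containing ka is merged 3 times, so code length = 3.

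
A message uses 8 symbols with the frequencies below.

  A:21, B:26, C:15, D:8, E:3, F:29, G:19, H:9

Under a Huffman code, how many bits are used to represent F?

Repeatedly merge the two smallest:
E(3) + D(8) → 11
H(9) + 11 → 20
C(15) + G(19) → 34
20 + A(21) → 41
B(26) + F(29) → 55
34 + 41 → 75
55 + 75 → 130
F's leaf is at depth 2, giving a 2-bit codeword.

2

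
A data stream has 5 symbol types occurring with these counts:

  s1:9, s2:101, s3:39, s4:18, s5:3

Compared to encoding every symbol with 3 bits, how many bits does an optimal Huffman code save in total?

229

Fixed-length: 3 bits × 170 symbols = 510 bits.
Huffman merges:
merge s5(3) and s1(9): 12
merge 12 and s4(18): 30
merge 30 and s3(39): 69
merge 69 and s2(101): 170
Huffman total = 12 + 30 + 69 + 170 = 281 bits.
Saving = 510 − 281 = 229 bits.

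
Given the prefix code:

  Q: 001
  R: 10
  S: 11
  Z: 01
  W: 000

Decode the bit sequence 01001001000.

Read left to right; each codeword is recognised as soon as it completes (prefix code):
  01→Z | 001→Q | 001→Q | 000→W
Decoded message: ZQQW

ZQQW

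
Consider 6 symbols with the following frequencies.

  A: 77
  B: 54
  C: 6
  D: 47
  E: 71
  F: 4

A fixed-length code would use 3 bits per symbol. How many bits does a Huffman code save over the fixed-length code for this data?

192

Fixed-length: 3 bits × 259 symbols = 777 bits.
Huffman merges:
merge F(4) and C(6): 10
merge 10 and D(47): 57
merge B(54) and 57: 111
merge E(71) and A(77): 148
merge 111 and 148: 259
Huffman total = 10 + 57 + 111 + 148 + 259 = 585 bits.
Saving = 777 − 585 = 192 bits.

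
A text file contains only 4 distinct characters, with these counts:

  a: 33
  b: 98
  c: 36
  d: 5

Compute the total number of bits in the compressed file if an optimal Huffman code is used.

284

Merge the two smallest weights repeatedly:
d(5) + a(33) → 38
c(36) + 38 → 74
74 + b(98) → 172
Total encoded bits = sum of merged weights = 38 + 74 + 172 = 284.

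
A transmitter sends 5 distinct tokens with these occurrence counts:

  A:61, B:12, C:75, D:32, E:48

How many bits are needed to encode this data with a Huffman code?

500

Merge the two smallest weights repeatedly:
combine B(12), D(32) → 44
combine 44, E(48) → 92
combine A(61), C(75) → 136
combine 92, 136 → 228
The encoded length is the sum of every internal node's weight: 44 + 92 + 136 + 228 = 500 bits.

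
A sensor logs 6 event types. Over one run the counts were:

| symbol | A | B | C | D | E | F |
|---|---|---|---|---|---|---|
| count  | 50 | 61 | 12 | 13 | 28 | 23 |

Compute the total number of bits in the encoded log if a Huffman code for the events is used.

447

Merge the two smallest weights repeatedly:
C(12) + D(13) → 25
F(23) + 25 → 48
E(28) + 48 → 76
A(50) + B(61) → 111
76 + 111 → 187
The encoded length is the sum of every internal node's weight: 25 + 48 + 76 + 111 + 187 = 447 bits.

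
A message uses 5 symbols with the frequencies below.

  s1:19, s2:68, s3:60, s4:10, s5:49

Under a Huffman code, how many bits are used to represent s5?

Huffman merges, smallest pair first:
s4(10) + s1(19) → 29
29 + s5(49) → 78
s3(60) + s2(68) → 128
78 + 128 → 206
s5 sits 2 levels below the root, so its codeword is 2 bits.

2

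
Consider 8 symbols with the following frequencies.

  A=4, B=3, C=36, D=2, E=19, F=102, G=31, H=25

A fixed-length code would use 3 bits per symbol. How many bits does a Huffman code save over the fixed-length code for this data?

Fixed-length: 3 bits × 222 symbols = 666 bits.
Huffman merges:
merge D(2) and B(3): 5
merge A(4) and 5: 9
merge 9 and E(19): 28
merge H(25) and 28: 53
merge G(31) and C(36): 67
merge 53 and 67: 120
merge F(102) and 120: 222
Huffman total = 5 + 9 + 28 + 53 + 67 + 120 + 222 = 504 bits.
Saving = 666 − 504 = 162 bits.

162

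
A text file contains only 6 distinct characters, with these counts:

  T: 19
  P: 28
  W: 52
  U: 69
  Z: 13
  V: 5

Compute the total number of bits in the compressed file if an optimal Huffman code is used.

423

Merge the two smallest weights repeatedly:
combine V(5), Z(13) → 18
combine 18, T(19) → 37
combine P(28), 37 → 65
combine W(52), 65 → 117
combine U(69), 117 → 186
Total encoded bits = sum of merged weights = 18 + 37 + 65 + 117 + 186 = 423.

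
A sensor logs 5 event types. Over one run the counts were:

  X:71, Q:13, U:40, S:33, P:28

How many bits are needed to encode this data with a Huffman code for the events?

411

Greedily combine the two least-frequent nodes:
Q(13) + P(28) → 41
S(33) + U(40) → 73
41 + X(71) → 112
73 + 112 → 185
Each symbol's bit-cost is frequency × depth; summing gives 411 bits (equivalently 41 + 73 + 112 + 185).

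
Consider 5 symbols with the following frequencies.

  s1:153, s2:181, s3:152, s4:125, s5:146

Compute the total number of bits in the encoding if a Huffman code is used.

Greedily combine the two least-frequent nodes:
s4(125) + s5(146) → 271
s3(152) + s1(153) → 305
s2(181) + 271 → 452
305 + 452 → 757
Each symbol's bit-cost is frequency × depth; summing gives 1785 bits (equivalently 271 + 305 + 452 + 757).

1785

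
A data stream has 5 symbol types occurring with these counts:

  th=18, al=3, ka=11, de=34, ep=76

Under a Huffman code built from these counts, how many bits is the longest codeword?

4

Merge the two lowest-weight nodes at each step:
al(3) + ka(11) → 14
14 + th(18) → 32
32 + de(34) → 66
66 + ep(76) → 142
The first pair merged (al, ka) ends up deepest, at depth 4.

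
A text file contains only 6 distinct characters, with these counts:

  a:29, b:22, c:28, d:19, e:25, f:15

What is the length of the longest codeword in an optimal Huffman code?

Merge the two lowest-weight nodes at each step:
merge f(15) and d(19): 34
merge b(22) and e(25): 47
merge c(28) and a(29): 57
merge 34 and 47: 81
merge 57 and 81: 138
The rarest symbols sit at the bottom; the longest codeword is 3 bits.

3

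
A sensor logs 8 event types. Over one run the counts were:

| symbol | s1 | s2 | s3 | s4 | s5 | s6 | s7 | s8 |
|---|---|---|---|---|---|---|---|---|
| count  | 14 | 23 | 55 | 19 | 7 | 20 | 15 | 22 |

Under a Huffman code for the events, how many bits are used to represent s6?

3

Huffman merges, smallest pair first:
s5(7) + s1(14) → 21
s7(15) + s4(19) → 34
s6(20) + 21 → 41
s8(22) + s2(23) → 45
34 + 41 → 75
45 + s3(55) → 100
75 + 100 → 175
s6 sits 3 levels below the root, so its codeword is 3 bits.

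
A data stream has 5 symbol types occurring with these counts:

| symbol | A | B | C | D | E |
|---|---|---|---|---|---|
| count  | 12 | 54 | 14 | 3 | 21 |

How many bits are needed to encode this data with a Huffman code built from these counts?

Merge the two smallest weights repeatedly:
merge D(3) and A(12): 15
merge C(14) and 15: 29
merge E(21) and 29: 50
merge 50 and B(54): 104
The encoded length is the sum of every internal node's weight: 15 + 29 + 50 + 104 = 198 bits.

198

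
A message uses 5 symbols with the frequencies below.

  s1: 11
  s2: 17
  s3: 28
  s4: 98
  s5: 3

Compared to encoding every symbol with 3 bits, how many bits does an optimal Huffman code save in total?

210

Fixed-length: 3 bits × 157 symbols = 471 bits.
Huffman merges:
s5(3) + s1(11) → 14
14 + s2(17) → 31
s3(28) + 31 → 59
59 + s4(98) → 157
Huffman total = 14 + 31 + 59 + 157 = 261 bits.
Saving = 471 − 261 = 210 bits.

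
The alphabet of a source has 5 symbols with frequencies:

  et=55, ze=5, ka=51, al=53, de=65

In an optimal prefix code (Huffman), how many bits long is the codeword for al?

Build the tree from the bottom:
ze(5) + ka(51) → 56
al(53) + et(55) → 108
56 + de(65) → 121
108 + 121 → 229
al sits 2 levels below the root, so its codeword is 2 bits.

2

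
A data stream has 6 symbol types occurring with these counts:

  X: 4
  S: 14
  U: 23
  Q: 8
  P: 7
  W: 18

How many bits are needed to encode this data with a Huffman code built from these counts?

178

Build the Huffman tree bottom-up:
X(4) + P(7) → 11
Q(8) + 11 → 19
S(14) + W(18) → 32
19 + U(23) → 42
32 + 42 → 74
Total encoded bits = sum of merged weights = 11 + 19 + 32 + 42 + 74 = 178.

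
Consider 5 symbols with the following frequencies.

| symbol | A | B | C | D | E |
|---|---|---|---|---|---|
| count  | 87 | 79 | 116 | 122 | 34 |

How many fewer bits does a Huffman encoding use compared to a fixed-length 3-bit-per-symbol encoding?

Fixed-length: 3 bits × 438 symbols = 1314 bits.
Huffman merges:
combine E(34), B(79) → 113
combine A(87), 113 → 200
combine C(116), D(122) → 238
combine 200, 238 → 438
Huffman total = 113 + 200 + 238 + 438 = 989 bits.
Saving = 1314 − 989 = 325 bits.

325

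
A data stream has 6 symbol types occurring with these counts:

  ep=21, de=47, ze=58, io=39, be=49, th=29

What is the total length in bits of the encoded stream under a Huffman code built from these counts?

622

Merge the two smallest weights repeatedly:
merge ep(21) and th(29): 50
merge io(39) and de(47): 86
merge be(49) and 50: 99
merge ze(58) and 86: 144
merge 99 and 144: 243
Total encoded bits = sum of merged weights = 50 + 86 + 99 + 144 + 243 = 622.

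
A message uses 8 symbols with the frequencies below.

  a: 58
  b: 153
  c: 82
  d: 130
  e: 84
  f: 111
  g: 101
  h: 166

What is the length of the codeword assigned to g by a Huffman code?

3

Build the tree from the bottom:
combine a(58), c(82) → 140
combine e(84), g(101) → 185
combine f(111), d(130) → 241
combine 140, b(153) → 293
combine h(166), 185 → 351
combine 241, 293 → 534
combine 351, 534 → 885
g's leaf is at depth 3, giving a 3-bit codeword.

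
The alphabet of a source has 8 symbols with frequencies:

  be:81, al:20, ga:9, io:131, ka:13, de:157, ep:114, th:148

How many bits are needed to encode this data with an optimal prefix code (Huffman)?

Build the Huffman tree bottom-up:
ga(9) + ka(13) → 22
al(20) + 22 → 42
42 + be(81) → 123
ep(114) + 123 → 237
io(131) + th(148) → 279
de(157) + 237 → 394
279 + 394 → 673
The encoded length is the sum of every internal node's weight: 22 + 42 + 123 + 237 + 279 + 394 + 673 = 1770 bits.

1770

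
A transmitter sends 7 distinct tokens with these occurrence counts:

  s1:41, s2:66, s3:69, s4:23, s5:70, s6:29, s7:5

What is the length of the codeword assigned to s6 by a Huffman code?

4

Build the tree from the bottom:
s7(5) + s4(23) → 28
28 + s6(29) → 57
s1(41) + 57 → 98
s2(66) + s3(69) → 135
s5(70) + 98 → 168
135 + 168 → 303
s6 sits 4 levels below the root, so its codeword is 4 bits.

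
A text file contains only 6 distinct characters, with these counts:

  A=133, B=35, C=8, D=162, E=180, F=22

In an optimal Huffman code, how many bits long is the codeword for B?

3

Huffman merges, smallest pair first:
merge C(8) and F(22): 30
merge 30 and B(35): 65
merge 65 and A(133): 198
merge D(162) and E(180): 342
merge 198 and 342: 540
The subtree containing B is merged 3 times, so code length = 3.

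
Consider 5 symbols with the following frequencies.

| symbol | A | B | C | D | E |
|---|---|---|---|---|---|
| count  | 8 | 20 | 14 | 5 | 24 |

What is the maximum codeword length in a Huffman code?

Merge the two lowest-weight nodes at each step:
combine D(5), A(8) → 13
combine 13, C(14) → 27
combine B(20), E(24) → 44
combine 27, 44 → 71
The first pair merged (D, A) ends up deepest, at depth 3.

3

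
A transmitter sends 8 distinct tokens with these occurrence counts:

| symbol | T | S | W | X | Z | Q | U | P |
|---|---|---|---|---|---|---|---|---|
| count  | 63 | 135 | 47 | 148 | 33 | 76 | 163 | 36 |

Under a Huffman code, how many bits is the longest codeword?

Merge the two lowest-weight nodes at each step:
merge Z(33) and P(36): 69
merge W(47) and T(63): 110
merge 69 and Q(76): 145
merge 110 and S(135): 245
merge 145 and X(148): 293
merge U(163) and 245: 408
merge 293 and 408: 701
The first pair merged (Z, P) ends up deepest, at depth 4.

4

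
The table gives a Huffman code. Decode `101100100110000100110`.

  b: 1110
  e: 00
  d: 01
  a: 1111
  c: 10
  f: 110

Read left to right; each codeword is recognised as soon as it completes (prefix code):
  10→c | 110→f | 01→d | 00→e | 110→f | 00→e | 01→d | 00→e | 110→f
Decoded message: cfdefedef

cfdefedef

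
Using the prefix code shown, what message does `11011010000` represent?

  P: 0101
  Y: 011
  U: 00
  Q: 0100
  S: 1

SSYQU

Read left to right; each codeword is recognised as soon as it completes (prefix code):
  1→S | 1→S | 011→Y | 0100→Q | 00→U
Decoded message: SSYQU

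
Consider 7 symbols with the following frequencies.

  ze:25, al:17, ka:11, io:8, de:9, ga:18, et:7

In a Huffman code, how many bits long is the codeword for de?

Build the tree from the bottom:
merge et(7) and io(8): 15
merge de(9) and ka(11): 20
merge 15 and al(17): 32
merge ga(18) and 20: 38
merge ze(25) and 32: 57
merge 38 and 57: 95
de's leaf is at depth 3, giving a 3-bit codeword.

3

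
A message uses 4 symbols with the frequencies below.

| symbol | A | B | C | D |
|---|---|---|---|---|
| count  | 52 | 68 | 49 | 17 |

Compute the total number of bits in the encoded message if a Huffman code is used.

Build the Huffman tree bottom-up:
D(17) + C(49) → 66
A(52) + 66 → 118
B(68) + 118 → 186
The encoded length is the sum of every internal node's weight: 66 + 118 + 186 = 370 bits.

370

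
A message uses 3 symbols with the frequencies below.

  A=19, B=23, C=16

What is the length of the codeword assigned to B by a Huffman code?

Huffman merges, smallest pair first:
combine C(16), A(19) → 35
combine B(23), 35 → 58
B sits one level below the root: a 1-bit codeword.

1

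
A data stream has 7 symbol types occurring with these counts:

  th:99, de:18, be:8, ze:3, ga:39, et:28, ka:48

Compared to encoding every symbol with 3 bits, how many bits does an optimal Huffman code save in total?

Fixed-length: 3 bits × 243 symbols = 729 bits.
Huffman merges:
merge ze(3) and be(8): 11
merge 11 and de(18): 29
merge et(28) and 29: 57
merge ga(39) and ka(48): 87
merge 57 and 87: 144
merge th(99) and 144: 243
Huffman total = 11 + 29 + 57 + 87 + 144 + 243 = 571 bits.
Saving = 729 − 571 = 158 bits.

158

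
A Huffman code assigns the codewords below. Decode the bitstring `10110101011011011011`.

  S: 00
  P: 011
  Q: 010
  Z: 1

ZPQZPPPP

Read left to right; each codeword is recognised as soon as it completes (prefix code):
  1→Z | 011→P | 010→Q | 1→Z | 011→P | 011→P | 011→P | 011→P
Decoded message: ZPQZPPPP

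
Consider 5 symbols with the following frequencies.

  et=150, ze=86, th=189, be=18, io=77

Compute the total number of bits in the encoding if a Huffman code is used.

1127

Merge the two smallest weights repeatedly:
be(18) + io(77) → 95
ze(86) + 95 → 181
et(150) + 181 → 331
th(189) + 331 → 520
The encoded length is the sum of every internal node's weight: 95 + 181 + 331 + 520 = 1127 bits.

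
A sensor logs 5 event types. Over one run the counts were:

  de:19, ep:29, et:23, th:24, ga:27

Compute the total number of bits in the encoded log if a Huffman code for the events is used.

286

Greedily combine the two least-frequent nodes:
combine de(19), et(23) → 42
combine th(24), ga(27) → 51
combine ep(29), 42 → 71
combine 51, 71 → 122
The encoded length is the sum of every internal node's weight: 42 + 51 + 71 + 122 = 286 bits.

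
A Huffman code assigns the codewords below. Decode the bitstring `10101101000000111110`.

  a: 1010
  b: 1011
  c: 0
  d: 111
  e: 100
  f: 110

afeccccdf

Read left to right; each codeword is recognised as soon as it completes (prefix code):
  1010→a | 110→f | 100→e | 0→c | 0→c | 0→c | 0→c | 111→d | 110→f
Decoded message: afeccccdf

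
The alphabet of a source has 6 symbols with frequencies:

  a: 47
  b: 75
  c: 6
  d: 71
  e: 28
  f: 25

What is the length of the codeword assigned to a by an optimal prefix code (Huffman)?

2

Huffman merges, smallest pair first:
merge c(6) and f(25): 31
merge e(28) and 31: 59
merge a(47) and 59: 106
merge d(71) and b(75): 146
merge 106 and 146: 252
The subtree containing a is merged 2 times, so code length = 2.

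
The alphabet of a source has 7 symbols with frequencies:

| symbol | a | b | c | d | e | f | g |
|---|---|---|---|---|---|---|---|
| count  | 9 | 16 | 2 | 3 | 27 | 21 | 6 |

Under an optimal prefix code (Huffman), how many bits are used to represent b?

Build the tree from the bottom:
combine c(2), d(3) → 5
combine 5, g(6) → 11
combine a(9), 11 → 20
combine b(16), 20 → 36
combine f(21), e(27) → 48
combine 36, 48 → 84
b's leaf is at depth 2, giving a 2-bit codeword.

2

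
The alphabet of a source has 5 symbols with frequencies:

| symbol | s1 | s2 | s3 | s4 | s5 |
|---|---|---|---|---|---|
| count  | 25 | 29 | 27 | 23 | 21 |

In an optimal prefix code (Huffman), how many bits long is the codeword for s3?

2

Repeatedly merge the two smallest:
merge s5(21) and s4(23): 44
merge s1(25) and s3(27): 52
merge s2(29) and 44: 73
merge 52 and 73: 125
s3's leaf is at depth 2, giving a 2-bit codeword.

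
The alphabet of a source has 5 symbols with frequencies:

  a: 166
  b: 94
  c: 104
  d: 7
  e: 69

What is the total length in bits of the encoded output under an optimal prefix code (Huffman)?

956

Merge the two smallest weights repeatedly:
merge d(7) and e(69): 76
merge 76 and b(94): 170
merge c(104) and a(166): 270
merge 170 and 270: 440
Each symbol's bit-cost is frequency × depth; summing gives 956 bits (equivalently 76 + 170 + 270 + 440).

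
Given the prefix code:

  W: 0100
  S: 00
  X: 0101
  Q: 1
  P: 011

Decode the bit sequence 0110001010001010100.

PSXSXW

Read left to right; each codeword is recognised as soon as it completes (prefix code):
  011→P | 00→S | 0101→X | 00→S | 0101→X | 0100→W
Decoded message: PSXSXW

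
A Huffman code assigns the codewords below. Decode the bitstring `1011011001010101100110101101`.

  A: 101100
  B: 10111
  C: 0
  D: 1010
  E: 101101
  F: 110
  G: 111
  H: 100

EHDAFE

Read left to right; each codeword is recognised as soon as it completes (prefix code):
  101101→E | 100→H | 1010→D | 101100→A | 110→F | 101101→E
Decoded message: EHDAFE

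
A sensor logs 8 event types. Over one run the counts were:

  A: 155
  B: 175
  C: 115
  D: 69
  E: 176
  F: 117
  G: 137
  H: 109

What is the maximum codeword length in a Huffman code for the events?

3

Merge the two lowest-weight nodes at each step:
combine D(69), H(109) → 178
combine C(115), F(117) → 232
combine G(137), A(155) → 292
combine B(175), E(176) → 351
combine 178, 232 → 410
combine 292, 351 → 643
combine 410, 643 → 1053
The first pair merged (D, H) ends up deepest, at depth 3.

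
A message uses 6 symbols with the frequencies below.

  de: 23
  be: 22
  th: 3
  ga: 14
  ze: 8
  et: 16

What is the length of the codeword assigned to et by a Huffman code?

2

Repeatedly merge the two smallest:
merge th(3) and ze(8): 11
merge 11 and ga(14): 25
merge et(16) and be(22): 38
merge de(23) and 25: 48
merge 38 and 48: 86
et's leaf is at depth 2, giving a 2-bit codeword.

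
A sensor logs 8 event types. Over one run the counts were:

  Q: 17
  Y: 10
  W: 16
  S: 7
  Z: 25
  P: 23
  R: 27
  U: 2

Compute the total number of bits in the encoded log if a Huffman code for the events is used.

Greedily combine the two least-frequent nodes:
combine U(2), S(7) → 9
combine 9, Y(10) → 19
combine W(16), Q(17) → 33
combine 19, P(23) → 42
combine Z(25), R(27) → 52
combine 33, 42 → 75
combine 52, 75 → 127
Each symbol's bit-cost is frequency × depth; summing gives 357 bits (equivalently 9 + 19 + 33 + 42 + 52 + 75 + 127).

357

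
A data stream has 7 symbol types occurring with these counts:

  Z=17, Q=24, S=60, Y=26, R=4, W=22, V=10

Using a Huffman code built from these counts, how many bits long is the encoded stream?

414

Greedily combine the two least-frequent nodes:
combine R(4), V(10) → 14
combine 14, Z(17) → 31
combine W(22), Q(24) → 46
combine Y(26), 31 → 57
combine 46, 57 → 103
combine S(60), 103 → 163
Each symbol's bit-cost is frequency × depth; summing gives 414 bits (equivalently 14 + 31 + 46 + 57 + 103 + 163).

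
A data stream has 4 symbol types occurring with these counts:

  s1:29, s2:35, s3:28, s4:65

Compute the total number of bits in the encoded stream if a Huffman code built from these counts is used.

306

Build the Huffman tree bottom-up:
combine s3(28), s1(29) → 57
combine s2(35), 57 → 92
combine s4(65), 92 → 157
The encoded length is the sum of every internal node's weight: 57 + 92 + 157 = 306 bits.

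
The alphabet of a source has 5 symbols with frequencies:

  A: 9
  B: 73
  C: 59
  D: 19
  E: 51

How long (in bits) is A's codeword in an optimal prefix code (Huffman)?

Huffman merges, smallest pair first:
A(9) + D(19) → 28
28 + E(51) → 79
C(59) + B(73) → 132
79 + 132 → 211
A sits 3 levels below the root, so its codeword is 3 bits.

3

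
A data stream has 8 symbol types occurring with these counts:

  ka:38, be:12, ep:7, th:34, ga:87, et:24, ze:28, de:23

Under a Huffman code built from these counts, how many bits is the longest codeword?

Merge the two lowest-weight nodes at each step:
combine ep(7), be(12) → 19
combine 19, de(23) → 42
combine et(24), ze(28) → 52
combine th(34), ka(38) → 72
combine 42, 52 → 94
combine 72, ga(87) → 159
combine 94, 159 → 253
Maximum depth reached is 4.

4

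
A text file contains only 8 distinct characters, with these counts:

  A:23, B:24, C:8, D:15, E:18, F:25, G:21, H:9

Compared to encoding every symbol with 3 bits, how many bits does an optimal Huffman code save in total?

8

Fixed-length: 3 bits × 143 symbols = 429 bits.
Huffman merges:
C(8) + H(9) → 17
D(15) + 17 → 32
E(18) + G(21) → 39
A(23) + B(24) → 47
F(25) + 32 → 57
39 + 47 → 86
57 + 86 → 143
Huffman total = 17 + 32 + 39 + 47 + 57 + 86 + 143 = 421 bits.
Saving = 429 − 421 = 8 bits.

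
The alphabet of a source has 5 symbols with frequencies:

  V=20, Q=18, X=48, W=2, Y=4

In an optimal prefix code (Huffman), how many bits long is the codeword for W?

4

Huffman merges, smallest pair first:
merge W(2) and Y(4): 6
merge 6 and Q(18): 24
merge V(20) and 24: 44
merge 44 and X(48): 92
W sits 4 levels below the root, so its codeword is 4 bits.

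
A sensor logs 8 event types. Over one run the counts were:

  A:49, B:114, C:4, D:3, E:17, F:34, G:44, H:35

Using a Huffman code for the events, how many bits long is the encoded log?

761

Build the Huffman tree bottom-up:
combine D(3), C(4) → 7
combine 7, E(17) → 24
combine 24, F(34) → 58
combine H(35), G(44) → 79
combine A(49), 58 → 107
combine 79, 107 → 186
combine B(114), 186 → 300
Each symbol's bit-cost is frequency × depth; summing gives 761 bits (equivalently 7 + 24 + 58 + 79 + 107 + 186 + 300).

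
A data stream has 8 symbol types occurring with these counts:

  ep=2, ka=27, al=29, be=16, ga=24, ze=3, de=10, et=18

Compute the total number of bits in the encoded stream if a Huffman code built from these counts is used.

Merge the two smallest weights repeatedly:
ep(2) + ze(3) → 5
5 + de(10) → 15
15 + be(16) → 31
et(18) + ga(24) → 42
ka(27) + al(29) → 56
31 + 42 → 73
56 + 73 → 129
Each symbol's bit-cost is frequency × depth; summing gives 351 bits (equivalently 5 + 15 + 31 + 42 + 56 + 73 + 129).

351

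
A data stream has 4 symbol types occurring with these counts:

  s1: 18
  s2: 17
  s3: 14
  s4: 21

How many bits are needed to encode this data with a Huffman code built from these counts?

Merge the two smallest weights repeatedly:
s3(14) + s2(17) → 31
s1(18) + s4(21) → 39
31 + 39 → 70
The encoded length is the sum of every internal node's weight: 31 + 39 + 70 = 140 bits.

140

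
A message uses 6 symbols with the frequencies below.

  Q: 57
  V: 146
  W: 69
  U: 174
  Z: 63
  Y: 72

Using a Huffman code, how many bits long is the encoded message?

1423

Build the Huffman tree bottom-up:
merge Q(57) and Z(63): 120
merge W(69) and Y(72): 141
merge 120 and 141: 261
merge V(146) and U(174): 320
merge 261 and 320: 581
The encoded length is the sum of every internal node's weight: 120 + 141 + 261 + 320 + 581 = 1423 bits.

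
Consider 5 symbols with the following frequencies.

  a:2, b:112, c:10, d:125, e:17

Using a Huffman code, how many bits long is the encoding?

Greedily combine the two least-frequent nodes:
a(2) + c(10) → 12
12 + e(17) → 29
29 + b(112) → 141
d(125) + 141 → 266
The encoded length is the sum of every internal node's weight: 12 + 29 + 141 + 266 = 448 bits.

448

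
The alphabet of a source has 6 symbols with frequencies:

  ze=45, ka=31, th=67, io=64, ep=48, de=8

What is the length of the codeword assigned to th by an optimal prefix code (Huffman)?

2

Huffman merges, smallest pair first:
de(8) + ka(31) → 39
39 + ze(45) → 84
ep(48) + io(64) → 112
th(67) + 84 → 151
112 + 151 → 263
th sits 2 levels below the root, so its codeword is 2 bits.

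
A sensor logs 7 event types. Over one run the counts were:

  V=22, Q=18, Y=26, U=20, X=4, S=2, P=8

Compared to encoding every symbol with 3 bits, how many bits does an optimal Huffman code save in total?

Fixed-length: 3 bits × 100 symbols = 300 bits.
Huffman merges:
combine S(2), X(4) → 6
combine 6, P(8) → 14
combine 14, Q(18) → 32
combine U(20), V(22) → 42
combine Y(26), 32 → 58
combine 42, 58 → 100
Huffman total = 6 + 14 + 32 + 42 + 58 + 100 = 252 bits.
Saving = 300 − 252 = 48 bits.

48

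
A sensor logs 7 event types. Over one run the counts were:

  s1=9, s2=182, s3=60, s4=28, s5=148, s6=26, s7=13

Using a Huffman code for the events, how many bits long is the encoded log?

Merge the two smallest weights repeatedly:
merge s1(9) and s7(13): 22
merge 22 and s6(26): 48
merge s4(28) and 48: 76
merge s3(60) and 76: 136
merge 136 and s5(148): 284
merge s2(182) and 284: 466
Total encoded bits = sum of merged weights = 22 + 48 + 76 + 136 + 284 + 466 = 1032.

1032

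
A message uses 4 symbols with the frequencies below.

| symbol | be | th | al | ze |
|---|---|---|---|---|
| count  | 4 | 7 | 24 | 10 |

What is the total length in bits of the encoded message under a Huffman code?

Merge the two smallest weights repeatedly:
combine be(4), th(7) → 11
combine ze(10), 11 → 21
combine 21, al(24) → 45
Total encoded bits = sum of merged weights = 11 + 21 + 45 = 77.

77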